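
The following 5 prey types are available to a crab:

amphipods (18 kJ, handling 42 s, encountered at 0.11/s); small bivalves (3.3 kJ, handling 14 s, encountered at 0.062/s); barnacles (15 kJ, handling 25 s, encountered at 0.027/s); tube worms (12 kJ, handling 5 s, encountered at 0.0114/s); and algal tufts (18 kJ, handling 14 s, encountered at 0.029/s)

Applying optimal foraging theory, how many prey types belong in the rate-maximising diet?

Profitabilities (E/h, kJ/s): tube worms 2.4, algal tufts 1.29, barnacles 0.6, amphipods 0.429, small bivalves 0.236. Add prey in this order while the next type's profitability exceeds the intake rate on those already taken.
Rate on top 1: 0.1294. algal tufts: 1.29 > 0.1294 → include.
Rate on top 2: 0.4503. barnacles: 0.6 > 0.4503 → include.
Rate on top 3: 0.4976. amphipods: 0.429 < 0.4976 → exclude; stop.
Optimal diet: tube worms, algal tufts, barnacles — 3 of 5 types.

3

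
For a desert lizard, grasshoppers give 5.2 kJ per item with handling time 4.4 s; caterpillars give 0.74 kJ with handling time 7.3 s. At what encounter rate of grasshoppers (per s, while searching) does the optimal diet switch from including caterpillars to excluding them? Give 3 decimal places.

The zero-one rule: include caterpillars iff E₂/h₂ > λE₁/(1+λh₁). Equality gives the switch point.
λE₁h₂ = E₂ + λE₂h₁ ⇒ λ = E₂/(E₁h₂ − E₂h₁) = 0.74/(37.96 − 3.256) = 0.02132 per s.

0.021 per s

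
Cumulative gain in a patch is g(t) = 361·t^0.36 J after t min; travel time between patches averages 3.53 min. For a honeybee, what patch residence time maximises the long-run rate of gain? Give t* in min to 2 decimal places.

1.99 min

By the marginal value theorem, leave when the instantaneous gain rate g'(t) equals the habitat-wide average g(t)/(T + t).
g'(t) = 0.36·361·t^-0.64. Setting 0.36·361·t^-0.64 = 361·t^0.36/(3.53+t) gives 0.36(3.53+t) = t, so 0.64·t = 0.36×3.53.
t* = 0.36×3.53/0.64 = 1.986 min.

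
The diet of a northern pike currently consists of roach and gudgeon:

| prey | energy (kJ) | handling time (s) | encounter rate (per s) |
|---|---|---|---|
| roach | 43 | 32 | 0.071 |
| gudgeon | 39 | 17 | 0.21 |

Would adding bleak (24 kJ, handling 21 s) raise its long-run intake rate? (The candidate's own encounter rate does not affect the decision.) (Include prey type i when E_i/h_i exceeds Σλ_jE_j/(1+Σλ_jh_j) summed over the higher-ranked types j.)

On roach and gudgeon alone, R = ΣλE/(1+Σλh) = 11.24/6.842 = 1.643 kJ/s.
Profitability of bleak: 24/21 = 1.143 kJ/s.
Since 1.143 < R, time spent handling bleak is better spent searching.

No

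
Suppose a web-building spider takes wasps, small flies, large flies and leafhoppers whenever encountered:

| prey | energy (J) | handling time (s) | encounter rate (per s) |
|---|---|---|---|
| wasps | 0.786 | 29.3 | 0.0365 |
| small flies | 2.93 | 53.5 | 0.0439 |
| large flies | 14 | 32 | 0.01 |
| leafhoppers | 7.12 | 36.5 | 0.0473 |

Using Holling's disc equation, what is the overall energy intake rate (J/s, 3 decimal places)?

R = (0.0365×0.786 + 0.0439×2.93 + 0.01×14 + 0.0473×7.12) / (1 + 0.0365×29.3 + 0.0439×53.5 + 0.01×32 + 0.0473×36.5) = 0.6341/6.465 = 0.09809 J/s.

0.098 J/s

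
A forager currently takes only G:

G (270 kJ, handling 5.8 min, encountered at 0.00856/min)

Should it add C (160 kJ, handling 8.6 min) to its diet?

Yes

Intake rate on the current diet: R = (0.00856×270) / (1 + 0.00856×5.8) = 2.311/1.05 = 2.202 kJ/min.
Profitability of C: 160/8.6 = 18.6 kJ/min.
18.6 > 2.202, so adding C raises the average — include it.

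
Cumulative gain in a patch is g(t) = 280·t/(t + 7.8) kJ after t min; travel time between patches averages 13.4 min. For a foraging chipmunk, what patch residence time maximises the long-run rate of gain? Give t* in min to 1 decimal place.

10.2 min

By the marginal value theorem, leave when the instantaneous gain rate g'(t) equals the habitat-wide average g(t)/(T + t).
g'(t) = 280·7.8/(t + 7.8)². Setting 280·7.8/(t+7.8)² = 280t/[(t+7.8)(13.4+t)] gives 7.8(13.4+t) = t(t+7.8), so t² = 7.8×13.4 = 104.5.
t* = √104.5 = 10.22 min.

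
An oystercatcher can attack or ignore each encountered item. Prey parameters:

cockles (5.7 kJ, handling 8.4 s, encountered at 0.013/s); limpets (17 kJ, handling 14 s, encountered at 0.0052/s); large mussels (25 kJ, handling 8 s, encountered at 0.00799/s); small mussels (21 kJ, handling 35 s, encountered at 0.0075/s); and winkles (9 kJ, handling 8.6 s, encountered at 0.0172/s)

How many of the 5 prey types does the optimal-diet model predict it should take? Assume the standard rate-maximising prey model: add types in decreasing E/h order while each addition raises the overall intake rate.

5

E/h in descending order: large mussels 3.12, limpets 1.21, winkles 1.05, cockles 0.679, small mussels 0.6 kJ/s. The optimal diet is the largest prefix of this list for which every included type satisfies E_i/h_i > R on the types above it.
Rate on top 1: 0.1877. limpets: 1.21 > 0.1877 → include.
Rate on top 2: 0.2535. winkles: 1.05 > 0.2535 → include.
Rate on top 3: 0.3448. cockles: 0.679 > 0.3448 → include.
Rate on top 4: 0.371. small mussels: 0.6 > 0.371 → include.
Optimal diet: large mussels, limpets, winkles, cockles, small mussels — 5 of 5 types.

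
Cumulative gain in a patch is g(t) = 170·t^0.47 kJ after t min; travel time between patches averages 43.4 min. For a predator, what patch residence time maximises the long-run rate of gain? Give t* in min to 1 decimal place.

38.5 min

Maximise g(t)/(T+t): set derivative to zero → g'(t)(T+t) = g(t).
g'(t) = 0.47·170·t^-0.53. Setting 0.47·170·t^-0.53 = 170·t^0.47/(43.4+t) gives 0.47(43.4+t) = t, so 0.53·t = 0.47×43.4.
t* = 0.47×43.4/0.53 = 38.49 min.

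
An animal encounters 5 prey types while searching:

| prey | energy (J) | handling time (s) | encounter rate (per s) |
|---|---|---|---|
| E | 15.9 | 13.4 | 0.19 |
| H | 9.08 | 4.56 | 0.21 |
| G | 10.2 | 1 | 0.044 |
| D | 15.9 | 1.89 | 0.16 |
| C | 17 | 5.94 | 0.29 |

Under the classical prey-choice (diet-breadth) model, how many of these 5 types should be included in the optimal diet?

Rank by E/h (J/s): G 10.2, D 8.41, C 2.86, H 1.99, E 1.19. Include each in turn until the next type's E/h falls below the running intake rate.
Rate on top 1: 0.4299. D: 8.41 > 0.4299 → include.
Rate on top 2: 2.223. C: 2.86 > 2.223 → include.
Rate on top 3: 2.582. H: 1.99 < 2.582 → exclude; stop.
Optimal diet: G, D, C — 3 of 5 types.

3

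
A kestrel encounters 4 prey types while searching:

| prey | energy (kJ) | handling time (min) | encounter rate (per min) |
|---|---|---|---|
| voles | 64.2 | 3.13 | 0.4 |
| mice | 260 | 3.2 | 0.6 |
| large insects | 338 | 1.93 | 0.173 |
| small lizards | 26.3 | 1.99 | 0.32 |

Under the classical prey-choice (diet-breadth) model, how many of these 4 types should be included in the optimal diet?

E/h in descending order: large insects 175, mice 81.2, voles 20.5, small lizards 13.2 kJ/min. The optimal diet is the largest prefix of this list for which every included type satisfies E_i/h_i > R on the types above it.
Rate on top 1: 43.84. mice: 81.2 > 43.84 → include.
Rate on top 2: 65.91. voles: 20.5 < 65.91 → exclude; stop.
Optimal diet: large insects, mice — 2 of 4 types.

2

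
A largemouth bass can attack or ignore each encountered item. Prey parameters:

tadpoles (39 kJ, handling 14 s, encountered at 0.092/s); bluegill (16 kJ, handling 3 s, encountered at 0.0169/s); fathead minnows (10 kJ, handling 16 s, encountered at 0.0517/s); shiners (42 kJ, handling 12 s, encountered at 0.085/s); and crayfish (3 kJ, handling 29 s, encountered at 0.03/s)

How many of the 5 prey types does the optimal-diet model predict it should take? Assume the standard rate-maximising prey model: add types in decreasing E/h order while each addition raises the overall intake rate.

3

Rank by E/h (kJ/s): bluegill 5.33, shiners 3.5, tadpoles 2.79, fathead minnows 0.625, crayfish 0.103. Include each in turn until the next type's E/h falls below the running intake rate.
Rate on top 1: 0.2574. shiners: 3.5 > 0.2574 → include.
Rate on top 2: 1.855. tadpoles: 2.79 > 1.855 → include.
Rate on top 3: 2.212. fathead minnows: 0.625 < 2.212 → exclude; stop.
Optimal diet: bluegill, shiners, tadpoles — 3 of 5 types.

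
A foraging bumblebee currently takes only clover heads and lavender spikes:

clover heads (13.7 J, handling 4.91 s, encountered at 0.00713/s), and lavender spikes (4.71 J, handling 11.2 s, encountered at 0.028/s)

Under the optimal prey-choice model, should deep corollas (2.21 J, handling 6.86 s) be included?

On clover heads and lavender spikes alone, R = ΣλE/(1+Σλh) = 0.2296/1.349 = 0.1702 J/s.
deep corollas: E/h = 2.21/6.86 = 0.3222 J/s.
0.3222 > 0.1702, so adding deep corollas raises the average — include it.

Yes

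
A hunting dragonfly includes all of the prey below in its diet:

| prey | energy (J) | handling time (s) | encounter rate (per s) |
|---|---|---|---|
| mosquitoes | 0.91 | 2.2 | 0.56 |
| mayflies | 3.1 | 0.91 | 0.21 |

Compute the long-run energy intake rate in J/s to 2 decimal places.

Energy encountered per unit search time: 0.56×0.91 + 0.21×3.1 = 1.161 J/s.
Handling time per unit search time: 0.56×2.2 + 0.21×0.91 = 1.423.
Rate = 1.161/(1 + 1.423) = 0.479 J/s.

0.48 J/s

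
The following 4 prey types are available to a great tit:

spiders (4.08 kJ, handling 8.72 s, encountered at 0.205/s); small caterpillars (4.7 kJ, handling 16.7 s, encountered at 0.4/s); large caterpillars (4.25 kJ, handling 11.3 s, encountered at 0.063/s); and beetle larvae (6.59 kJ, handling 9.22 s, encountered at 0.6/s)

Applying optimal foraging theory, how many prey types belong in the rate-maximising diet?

Profitabilities (E/h, kJ/s): beetle larvae 0.715, spiders 0.468, large caterpillars 0.376, small caterpillars 0.281. Add prey in this order while the next type's profitability exceeds the intake rate on those already taken.
Rate on top 1: 0.6053. spiders: 0.468 < 0.6053 → exclude; stop.
Optimal diet: beetle larvae — 1 of 4 types.

1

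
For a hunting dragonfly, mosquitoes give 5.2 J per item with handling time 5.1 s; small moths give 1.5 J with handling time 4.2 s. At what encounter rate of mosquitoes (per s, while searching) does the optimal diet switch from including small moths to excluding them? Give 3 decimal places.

0.106 per s

Drop small moths once their profitability E₂/h₂ falls below the rate achievable on mosquitoes alone: E₂/h₂ = λE₁/(1 + λh₁).
Solve for λ: λE₁h₂ = E₂(1 + λh₁) → λ(E₁h₂ − E₂h₁) = E₂ → λ = E₂/(E₁h₂ − E₂h₁).
λ = 1.5/(5.2×4.2 − 1.5×5.1) = 1.5/14.19 = 0.1057 per s.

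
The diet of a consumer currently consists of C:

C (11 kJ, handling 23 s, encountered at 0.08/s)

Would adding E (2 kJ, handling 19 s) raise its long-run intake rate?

No

Current rate: (0.08×11)/(1 + 0.08×23) = 0.3099 kJ/s.
Profitability of E: 2/19 = 0.1053 kJ/s.
Since 0.1053 < R, time spent handling E is better spent searching.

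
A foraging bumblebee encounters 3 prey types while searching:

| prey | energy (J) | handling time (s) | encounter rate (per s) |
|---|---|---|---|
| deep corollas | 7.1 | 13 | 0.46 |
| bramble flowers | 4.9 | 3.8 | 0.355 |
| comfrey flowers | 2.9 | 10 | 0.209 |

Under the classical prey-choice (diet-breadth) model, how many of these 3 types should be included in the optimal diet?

1

Profitabilities (E/h, J/s): bramble flowers 1.29, deep corollas 0.546, comfrey flowers 0.29. Add prey in this order while the next type's profitability exceeds the intake rate on those already taken.
Rate on top 1: 0.7405. deep corollas: 0.546 < 0.7405 → exclude; stop.
Optimal diet: bramble flowers — 1 of 3 types.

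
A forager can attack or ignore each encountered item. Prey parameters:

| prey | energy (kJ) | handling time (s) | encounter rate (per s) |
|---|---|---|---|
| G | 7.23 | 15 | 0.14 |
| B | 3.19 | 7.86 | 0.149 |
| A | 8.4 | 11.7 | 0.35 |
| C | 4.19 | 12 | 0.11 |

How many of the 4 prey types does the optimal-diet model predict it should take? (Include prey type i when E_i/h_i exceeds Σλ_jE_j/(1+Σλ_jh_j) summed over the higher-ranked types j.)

Rank by E/h (kJ/s): A 0.718, G 0.482, B 0.406, C 0.349. Include each in turn until the next type's E/h falls below the running intake rate.
Rate on top 1: 0.577. G: 0.482 < 0.577 → exclude; stop.
Optimal diet: A — 1 of 4 types.

1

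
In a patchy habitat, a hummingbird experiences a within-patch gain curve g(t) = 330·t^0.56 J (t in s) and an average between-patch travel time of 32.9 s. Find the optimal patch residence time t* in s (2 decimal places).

Maximise g(t)/(T+t): set derivative to zero → g'(t)(T+t) = g(t).
g'(t) = 0.56·330·t^-0.44. Setting 0.56·330·t^-0.44 = 330·t^0.56/(32.9+t) gives 0.56(32.9+t) = t, so 0.44·t = 0.56×32.9.
t* = 0.56×32.9/0.44 = 41.87 s.

41.87 s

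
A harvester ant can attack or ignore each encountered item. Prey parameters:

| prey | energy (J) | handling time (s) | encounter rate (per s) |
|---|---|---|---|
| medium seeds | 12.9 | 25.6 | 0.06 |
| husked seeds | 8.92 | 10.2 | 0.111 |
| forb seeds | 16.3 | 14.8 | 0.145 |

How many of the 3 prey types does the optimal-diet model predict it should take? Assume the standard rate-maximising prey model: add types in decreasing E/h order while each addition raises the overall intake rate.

2

Rank by E/h (J/s): forb seeds 1.1, husked seeds 0.875, medium seeds 0.504. Include each in turn until the next type's E/h falls below the running intake rate.
Rate on top 1: 0.7513. husked seeds: 0.875 > 0.7513 → include.
Rate on top 2: 0.7839. medium seeds: 0.504 < 0.7839 → exclude; stop.
Optimal diet: forb seeds, husked seeds — 2 of 3 types.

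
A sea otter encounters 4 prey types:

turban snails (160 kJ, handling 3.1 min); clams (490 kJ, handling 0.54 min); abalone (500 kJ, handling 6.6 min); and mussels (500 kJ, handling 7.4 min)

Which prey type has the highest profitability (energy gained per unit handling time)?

In descending order of E/h:
clams: 490/0.54 = 907 kJ/min
abalone: 500/6.6 = 75.8 kJ/min
mussels: 500/7.4 = 67.6 kJ/min
turban snails: 160/3.1 = 51.6 kJ/min

clams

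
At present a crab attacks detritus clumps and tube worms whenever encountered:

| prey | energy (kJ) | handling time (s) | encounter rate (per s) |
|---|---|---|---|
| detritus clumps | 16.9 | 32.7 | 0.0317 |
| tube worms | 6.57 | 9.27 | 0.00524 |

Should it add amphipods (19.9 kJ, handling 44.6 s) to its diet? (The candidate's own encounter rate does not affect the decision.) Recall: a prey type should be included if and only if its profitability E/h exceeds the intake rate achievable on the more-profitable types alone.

Current rate: (0.0317×16.9 + 0.00524×6.57)/(1 + 0.0317×32.7 + 0.00524×9.27) = 0.2734 kJ/s.
amphipods: E/h = 19.9/44.6 = 0.4462 kJ/s.
Since 0.4462 > R, including amphipods increases the long-run rate.

Yes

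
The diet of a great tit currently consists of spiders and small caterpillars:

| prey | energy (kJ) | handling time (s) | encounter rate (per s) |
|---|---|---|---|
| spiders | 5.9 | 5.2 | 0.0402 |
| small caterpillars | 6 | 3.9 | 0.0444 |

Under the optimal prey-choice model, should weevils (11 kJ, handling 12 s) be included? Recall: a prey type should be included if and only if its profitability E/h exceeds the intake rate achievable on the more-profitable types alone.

Yes

On spiders and small caterpillars alone, R = ΣλE/(1+Σλh) = 0.5036/1.382 = 0.3643 kJ/s.
weevils: E/h = 11/12 = 0.9167 kJ/s.
0.9167 > 0.3643, so adding weevils raises the average — include it.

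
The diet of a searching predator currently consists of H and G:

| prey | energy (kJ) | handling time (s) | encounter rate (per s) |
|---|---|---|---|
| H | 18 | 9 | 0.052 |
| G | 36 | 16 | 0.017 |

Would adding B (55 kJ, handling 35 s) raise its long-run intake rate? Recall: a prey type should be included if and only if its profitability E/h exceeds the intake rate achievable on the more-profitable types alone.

On H and G alone, R = ΣλE/(1+Σλh) = 1.548/1.74 = 0.8897 kJ/s.
B: E/h = 55/35 = 1.571 kJ/s.
1.571 > 0.8897, so adding B raises the average — include it.

Yes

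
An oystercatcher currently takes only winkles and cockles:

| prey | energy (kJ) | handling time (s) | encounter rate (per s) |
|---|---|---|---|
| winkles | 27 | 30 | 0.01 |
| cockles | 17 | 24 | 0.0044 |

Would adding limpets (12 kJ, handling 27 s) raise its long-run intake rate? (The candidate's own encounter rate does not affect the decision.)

Yes

Current rate: (0.01×27 + 0.0044×17)/(1 + 0.01×30 + 0.0044×24) = 0.2453 kJ/s.
Profitability of limpets: 12/27 = 0.4444 kJ/s.
0.4444 > 0.2453, so adding limpets raises the average — include it.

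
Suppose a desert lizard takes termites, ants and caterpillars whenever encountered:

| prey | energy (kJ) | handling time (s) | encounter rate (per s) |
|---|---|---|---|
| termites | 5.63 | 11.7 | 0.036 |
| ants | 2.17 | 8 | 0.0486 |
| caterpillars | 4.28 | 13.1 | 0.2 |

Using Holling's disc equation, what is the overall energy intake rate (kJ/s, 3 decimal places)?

R = (0.036×5.63 + 0.0486×2.17 + 0.2×4.28) / (1 + 0.036×11.7 + 0.0486×8 + 0.2×13.1) = 1.164/4.43 = 0.2628 kJ/s.

0.263 kJ/s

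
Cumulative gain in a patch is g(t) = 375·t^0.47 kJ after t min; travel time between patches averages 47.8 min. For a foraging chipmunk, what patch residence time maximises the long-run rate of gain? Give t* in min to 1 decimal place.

42.4 min

Optimal t* satisfies g'(t*) = g(t*)/(T + t*).
g'(t) = 0.47·375·t^-0.53. Setting 0.47·375·t^-0.53 = 375·t^0.47/(47.8+t) gives 0.47(47.8+t) = t, so 0.53·t = 0.47×47.8.
t* = 0.47×47.8/0.53 = 42.39 min.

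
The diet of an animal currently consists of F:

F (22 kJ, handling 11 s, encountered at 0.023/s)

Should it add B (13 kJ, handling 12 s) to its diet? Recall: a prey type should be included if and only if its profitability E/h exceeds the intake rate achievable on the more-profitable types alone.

On F alone, R = ΣλE/(1+Σλh) = 0.506/1.253 = 0.4038 kJ/s.
Profitability of B: 13/12 = 1.083 kJ/s.
1.083 > 0.4038, so adding B raises the average — include it.

Yes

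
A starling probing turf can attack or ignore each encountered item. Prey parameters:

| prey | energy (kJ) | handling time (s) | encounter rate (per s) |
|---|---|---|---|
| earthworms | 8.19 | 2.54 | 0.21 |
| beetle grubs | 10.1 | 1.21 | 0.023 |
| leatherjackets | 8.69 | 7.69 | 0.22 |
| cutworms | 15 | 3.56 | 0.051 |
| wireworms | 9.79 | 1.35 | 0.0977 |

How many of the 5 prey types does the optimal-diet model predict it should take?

4

E/h in descending order: beetle grubs 8.35, wireworms 7.25, cutworms 4.21, earthworms 3.22, leatherjackets 1.13 kJ/s. The optimal diet is the largest prefix of this list for which every included type satisfies E_i/h_i > R on the types above it.
Rate on top 1: 0.226. wireworms: 7.25 > 0.226 → include.
Rate on top 2: 1.025. cutworms: 4.21 > 1.025 → include.
Rate on top 3: 1.457. earthworms: 3.22 > 1.457 → include.
Rate on top 4: 1.96. leatherjackets: 1.13 < 1.96 → exclude; stop.
Optimal diet: beetle grubs, wireworms, cutworms, earthworms — 4 of 5 types.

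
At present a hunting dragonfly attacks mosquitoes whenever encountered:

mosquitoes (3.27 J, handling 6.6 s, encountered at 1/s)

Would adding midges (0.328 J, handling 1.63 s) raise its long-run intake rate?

On mosquitoes alone, R = ΣλE/(1+Σλh) = 3.27/7.6 = 0.4303 J/s.
Profitability of midges: 0.328/1.63 = 0.2012 J/s.
0.2012 < 0.4303, so adding midges would lower the average — exclude it.

No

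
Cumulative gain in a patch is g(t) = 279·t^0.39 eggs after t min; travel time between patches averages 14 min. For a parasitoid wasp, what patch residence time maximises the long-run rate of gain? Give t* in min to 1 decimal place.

Maximise g(t)/(T+t): set derivative to zero → g'(t)(T+t) = g(t).
g'(t) = 0.39·279·t^-0.61. Setting 0.39·279·t^-0.61 = 279·t^0.39/(14+t) gives 0.39(14+t) = t, so 0.61·t = 0.39×14.
t* = 0.39×14/0.61 = 8.951 min.

9.0 min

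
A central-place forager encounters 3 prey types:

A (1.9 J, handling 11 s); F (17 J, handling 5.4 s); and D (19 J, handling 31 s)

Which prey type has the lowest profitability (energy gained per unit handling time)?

In descending order of E/h:
F: 17/5.4 = 3.15 J/s
D: 19/31 = 0.613 J/s
A: 1.9/11 = 0.173 J/s

A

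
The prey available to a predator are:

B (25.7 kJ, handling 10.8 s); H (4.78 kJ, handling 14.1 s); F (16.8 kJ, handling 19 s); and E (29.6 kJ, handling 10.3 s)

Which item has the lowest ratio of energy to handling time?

Profitability E/h (kJ/s): B = 25.7/10.8 = 2.38, H = 4.78/14.1 = 0.339, F = 16.8/19 = 0.884, E = 29.6/10.3 = 2.87.
Ranked: E > B > F > H.

H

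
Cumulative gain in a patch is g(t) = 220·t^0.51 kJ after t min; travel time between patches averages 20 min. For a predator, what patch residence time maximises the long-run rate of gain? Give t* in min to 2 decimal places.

20.82 min

Optimal t* satisfies g'(t*) = g(t*)/(T + t*).
g'(t) = 0.51·220·t^-0.49. Setting 0.51·220·t^-0.49 = 220·t^0.51/(20+t) gives 0.51(20+t) = t, so 0.49·t = 0.51×20.
t* = 0.51×20/0.49 = 20.82 min.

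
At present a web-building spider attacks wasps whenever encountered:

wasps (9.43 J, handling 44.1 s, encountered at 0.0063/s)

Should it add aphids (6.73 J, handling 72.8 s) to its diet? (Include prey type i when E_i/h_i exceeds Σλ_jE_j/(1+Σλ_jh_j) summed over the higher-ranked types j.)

Yes

On wasps alone, R = ΣλE/(1+Σλh) = 0.05941/1.278 = 0.04649 J/s.
Profitability of aphids: 6.73/72.8 = 0.09245 J/s.
0.09245 > 0.04649, so adding aphids raises the average — include it.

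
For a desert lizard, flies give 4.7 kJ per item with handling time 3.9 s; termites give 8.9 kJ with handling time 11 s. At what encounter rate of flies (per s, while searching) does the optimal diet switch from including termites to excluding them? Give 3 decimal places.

The zero-one rule: include termites iff E₂/h₂ > λE₁/(1+λh₁). Equality gives the switch point.
λE₁h₂ = E₂ + λE₂h₁ ⇒ λ = E₂/(E₁h₂ − E₂h₁) = 8.9/(51.7 − 34.71) = 0.5238 per s.

0.524 per s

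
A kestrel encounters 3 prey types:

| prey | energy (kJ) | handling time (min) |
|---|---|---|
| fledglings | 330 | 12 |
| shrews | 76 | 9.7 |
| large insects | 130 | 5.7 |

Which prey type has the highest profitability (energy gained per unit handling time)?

fledglings

Profitability E/h (kJ/min): fledglings = 330/12 = 27.5, shrews = 76/9.7 = 7.84, large insects = 130/5.7 = 22.8.
Ranked: fledglings > large insects > shrews.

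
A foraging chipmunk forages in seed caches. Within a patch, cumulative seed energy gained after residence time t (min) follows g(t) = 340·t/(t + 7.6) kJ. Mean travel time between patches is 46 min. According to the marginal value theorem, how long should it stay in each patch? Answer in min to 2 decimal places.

18.70 min

Optimal t* satisfies g'(t*) = g(t*)/(T + t*).
g'(t) = 340·7.6/(t + 7.6)². Setting 340·7.6/(t+7.6)² = 340t/[(t+7.6)(46+t)] gives 7.6(46+t) = t(t+7.6), so t² = 7.6×46 = 349.6.
t* = √349.6 = 18.7 min.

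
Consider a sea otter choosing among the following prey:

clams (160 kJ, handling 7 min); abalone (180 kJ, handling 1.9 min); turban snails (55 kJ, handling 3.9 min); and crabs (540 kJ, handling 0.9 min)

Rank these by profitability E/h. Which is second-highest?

abalone

In descending order of E/h:
crabs: 540/0.9 = 600 kJ/min
abalone: 180/1.9 = 94.7 kJ/min
clams: 160/7 = 22.9 kJ/min
turban snails: 55/3.9 = 14.1 kJ/min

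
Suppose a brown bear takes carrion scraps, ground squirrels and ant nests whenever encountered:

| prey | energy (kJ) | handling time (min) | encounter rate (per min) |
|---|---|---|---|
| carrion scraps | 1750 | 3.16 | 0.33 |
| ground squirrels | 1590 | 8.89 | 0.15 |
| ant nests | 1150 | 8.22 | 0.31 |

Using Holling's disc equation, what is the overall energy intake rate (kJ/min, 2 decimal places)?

197.91 kJ/min

Energy encountered per unit search time: 0.33×1750 + 0.15×1590 + 0.31×1150 = 1172 kJ/min.
Handling time per unit search time: 0.33×3.16 + 0.15×8.89 + 0.31×8.22 = 4.925.
Rate = 1172/(1 + 4.925) = 197.9 kJ/min.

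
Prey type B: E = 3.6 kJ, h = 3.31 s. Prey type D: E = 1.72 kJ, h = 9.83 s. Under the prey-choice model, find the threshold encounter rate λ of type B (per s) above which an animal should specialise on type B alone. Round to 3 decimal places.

0.058 per s

Drop type D once their profitability E₂/h₂ falls below the rate achievable on type B alone: E₂/h₂ = λE₁/(1 + λh₁).
Solve for λ: λE₁h₂ = E₂(1 + λh₁) → λ(E₁h₂ − E₂h₁) = E₂ → λ = E₂/(E₁h₂ − E₂h₁).
λ = 1.72/(3.6×9.83 − 1.72×3.31) = 1.72/29.69 = 0.05792 per s.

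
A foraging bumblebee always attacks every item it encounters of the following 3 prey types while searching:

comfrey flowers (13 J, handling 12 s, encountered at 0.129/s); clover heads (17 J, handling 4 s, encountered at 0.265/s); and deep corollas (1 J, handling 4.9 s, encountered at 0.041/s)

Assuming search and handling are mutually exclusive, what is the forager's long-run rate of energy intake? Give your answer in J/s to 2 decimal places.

Energy encountered per unit search time: 0.129×13 + 0.265×17 + 0.041×1 = 6.223 J/s.
Handling time per unit search time: 0.129×12 + 0.265×4 + 0.041×4.9 = 2.809.
Rate = 6.223/(1 + 2.809) = 1.634 J/s.

1.63 J/s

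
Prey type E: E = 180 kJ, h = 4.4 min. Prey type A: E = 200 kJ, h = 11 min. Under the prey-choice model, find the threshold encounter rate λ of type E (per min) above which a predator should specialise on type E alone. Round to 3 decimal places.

0.182 per min

Drop type A once their profitability E₂/h₂ falls below the rate achievable on type E alone: E₂/h₂ = λE₁/(1 + λh₁).
Solve for λ: λE₁h₂ = E₂(1 + λh₁) → λ(E₁h₂ − E₂h₁) = E₂ → λ = E₂/(E₁h₂ − E₂h₁).
λ = 200/(180×11 − 200×4.4) = 200/1100 = 0.1818 per min.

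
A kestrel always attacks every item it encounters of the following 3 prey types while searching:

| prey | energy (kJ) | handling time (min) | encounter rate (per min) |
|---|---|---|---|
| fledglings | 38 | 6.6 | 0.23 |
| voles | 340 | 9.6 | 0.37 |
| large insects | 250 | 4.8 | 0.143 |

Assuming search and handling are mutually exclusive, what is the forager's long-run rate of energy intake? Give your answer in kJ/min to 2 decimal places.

25.20 kJ/min

R = Σλ_iE_i / (1 + Σλ_ih_i)
Numerator: 0.23×38 + 0.37×340 + 0.143×250 = 170.3
Denominator: 1 + 0.23×6.6 + 0.37×9.6 + 0.143×4.8 = 6.756
R = 170.3/6.756 = 25.2 kJ/min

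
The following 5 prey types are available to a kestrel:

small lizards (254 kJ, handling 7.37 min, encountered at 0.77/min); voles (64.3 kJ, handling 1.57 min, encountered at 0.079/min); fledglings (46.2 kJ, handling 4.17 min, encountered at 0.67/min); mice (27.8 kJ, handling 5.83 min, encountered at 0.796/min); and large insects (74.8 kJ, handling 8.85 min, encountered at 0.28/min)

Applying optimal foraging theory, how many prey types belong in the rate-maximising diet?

2

Rank by E/h (kJ/min): voles 41, small lizards 34.5, fledglings 11.1, large insects 8.45, mice 4.77. Include each in turn until the next type's E/h falls below the running intake rate.
Rate on top 1: 4.519. small lizards: 34.5 > 4.519 → include.
Rate on top 2: 29.51. fledglings: 11.1 < 29.51 → exclude; stop.
Optimal diet: voles, small lizards — 2 of 5 types.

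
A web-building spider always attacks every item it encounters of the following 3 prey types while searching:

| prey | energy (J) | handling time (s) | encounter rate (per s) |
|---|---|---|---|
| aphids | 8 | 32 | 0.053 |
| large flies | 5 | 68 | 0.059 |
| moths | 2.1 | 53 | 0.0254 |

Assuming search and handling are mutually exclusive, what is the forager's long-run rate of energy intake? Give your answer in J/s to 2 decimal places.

R = Σλ_iE_i / (1 + Σλ_ih_i)
Numerator: 0.053×8 + 0.059×5 + 0.0254×2.1 = 0.7723
Denominator: 1 + 0.053×32 + 0.059×68 + 0.0254×53 = 8.054
R = 0.7723/8.054 = 0.09589 J/s

0.10 J/s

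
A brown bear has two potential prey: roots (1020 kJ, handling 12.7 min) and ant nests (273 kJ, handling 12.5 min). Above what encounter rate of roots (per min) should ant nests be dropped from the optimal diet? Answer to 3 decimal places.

0.029 per min

At the threshold, the rate on roots alone equals the profitability of ant nests: λ·1020/(1 + λ·12.7) = 273/12.5 = 21.84.
Rearranging, λ(1020 − 21.84×12.7) = 21.84, so λ = 21.84/742.6 = 0.02941 per min.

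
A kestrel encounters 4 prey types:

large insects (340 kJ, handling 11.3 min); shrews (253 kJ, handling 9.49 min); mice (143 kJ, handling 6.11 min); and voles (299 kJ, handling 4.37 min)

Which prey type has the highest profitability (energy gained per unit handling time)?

In descending order of E/h:
voles: 299/4.37 = 68.4 kJ/min
large insects: 340/11.3 = 30.1 kJ/min
shrews: 253/9.49 = 26.7 kJ/min
mice: 143/6.11 = 23.4 kJ/min

voles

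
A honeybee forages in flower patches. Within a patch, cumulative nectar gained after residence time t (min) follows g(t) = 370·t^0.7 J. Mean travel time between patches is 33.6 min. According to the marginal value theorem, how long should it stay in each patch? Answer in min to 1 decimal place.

By the marginal value theorem, leave when the instantaneous gain rate g'(t) equals the habitat-wide average g(t)/(T + t).
g'(t) = 0.7·370·t^-0.3. Setting 0.7·370·t^-0.3 = 370·t^0.7/(33.6+t) gives 0.7(33.6+t) = t, so 0.30·t = 0.7×33.6.
t* = 0.7×33.6/0.30 = 78.4 min.

78.4 min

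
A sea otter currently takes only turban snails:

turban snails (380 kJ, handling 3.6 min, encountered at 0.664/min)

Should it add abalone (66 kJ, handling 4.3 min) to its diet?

On turban snails alone, R = ΣλE/(1+Σλh) = 252.3/3.39 = 74.42 kJ/min.
abalone: E/h = 66/4.3 = 15.35 kJ/min.
15.35 < 74.42, so adding abalone would lower the average — exclude it.

No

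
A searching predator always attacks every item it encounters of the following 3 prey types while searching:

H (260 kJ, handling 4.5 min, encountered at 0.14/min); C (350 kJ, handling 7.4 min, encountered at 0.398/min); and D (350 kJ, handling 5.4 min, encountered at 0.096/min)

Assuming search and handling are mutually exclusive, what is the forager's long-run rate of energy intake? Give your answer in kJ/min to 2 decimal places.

Energy encountered per unit search time: 0.14×260 + 0.398×350 + 0.096×350 = 209.3 kJ/min.
Handling time per unit search time: 0.14×4.5 + 0.398×7.4 + 0.096×5.4 = 4.094.
Rate = 209.3/(1 + 4.094) = 41.09 kJ/min.

41.09 kJ/min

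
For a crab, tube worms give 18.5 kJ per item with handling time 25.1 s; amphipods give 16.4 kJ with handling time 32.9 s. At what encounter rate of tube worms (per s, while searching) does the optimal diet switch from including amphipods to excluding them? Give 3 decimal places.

0.083 per s

The zero-one rule: include amphipods iff E₂/h₂ > λE₁/(1+λh₁). Equality gives the switch point.
λE₁h₂ = E₂ + λE₂h₁ ⇒ λ = E₂/(E₁h₂ − E₂h₁) = 16.4/(608.6 − 411.6) = 0.08324 per s.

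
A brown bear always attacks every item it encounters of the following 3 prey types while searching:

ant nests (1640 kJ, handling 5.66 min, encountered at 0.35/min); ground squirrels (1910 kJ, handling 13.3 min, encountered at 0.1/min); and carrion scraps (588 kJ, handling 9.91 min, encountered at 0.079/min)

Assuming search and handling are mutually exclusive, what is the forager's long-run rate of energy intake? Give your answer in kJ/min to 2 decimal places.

159.30 kJ/min

R = (0.35×1640 + 0.1×1910 + 0.079×588) / (1 + 0.35×5.66 + 0.1×13.3 + 0.079×9.91) = 811.5/5.094 = 159.3 kJ/min.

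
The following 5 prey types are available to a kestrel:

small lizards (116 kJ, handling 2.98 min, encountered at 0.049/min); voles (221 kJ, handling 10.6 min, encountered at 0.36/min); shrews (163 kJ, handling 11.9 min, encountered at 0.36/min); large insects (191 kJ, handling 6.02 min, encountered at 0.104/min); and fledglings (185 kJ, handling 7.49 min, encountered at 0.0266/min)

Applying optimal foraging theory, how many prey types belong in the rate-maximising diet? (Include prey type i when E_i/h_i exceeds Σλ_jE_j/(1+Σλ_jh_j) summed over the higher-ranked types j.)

Rank by E/h (kJ/min): small lizards 38.9, large insects 31.7, fledglings 24.7, voles 20.8, shrews 13.7. Include each in turn until the next type's E/h falls below the running intake rate.
Rate on top 1: 4.96. large insects: 31.7 > 4.96 → include.
Rate on top 2: 14.42. fledglings: 24.7 > 14.42 → include.
Rate on top 3: 15.46. voles: 20.8 > 15.46 → include.
Rate on top 4: 19.01. shrews: 13.7 < 19.01 → exclude; stop.
Optimal diet: small lizards, large insects, fledglings, voles — 4 of 5 types.

4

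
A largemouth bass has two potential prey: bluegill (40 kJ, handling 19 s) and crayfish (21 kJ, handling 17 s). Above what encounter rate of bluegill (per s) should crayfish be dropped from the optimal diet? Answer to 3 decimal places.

0.075 per s

At the threshold, the rate on bluegill alone equals the profitability of crayfish: λ·40/(1 + λ·19) = 21/17 = 1.235.
Rearranging, λ(40 − 1.235×19) = 1.235, so λ = 1.235/16.53 = 0.07473 per s.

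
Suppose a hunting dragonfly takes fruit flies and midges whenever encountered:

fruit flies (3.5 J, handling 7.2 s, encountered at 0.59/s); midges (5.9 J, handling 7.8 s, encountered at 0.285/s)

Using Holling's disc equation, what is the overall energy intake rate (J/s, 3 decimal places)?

0.501 J/s

R = (0.59×3.5 + 0.285×5.9) / (1 + 0.59×7.2 + 0.285×7.8) = 3.747/7.471 = 0.5015 J/s.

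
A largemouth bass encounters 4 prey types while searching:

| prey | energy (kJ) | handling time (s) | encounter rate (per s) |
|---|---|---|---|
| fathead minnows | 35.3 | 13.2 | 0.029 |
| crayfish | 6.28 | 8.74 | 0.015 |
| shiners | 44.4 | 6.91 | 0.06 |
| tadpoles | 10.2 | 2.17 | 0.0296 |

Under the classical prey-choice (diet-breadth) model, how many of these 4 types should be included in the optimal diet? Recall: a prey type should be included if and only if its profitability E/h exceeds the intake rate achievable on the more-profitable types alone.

Profitabilities (E/h, kJ/s): shiners 6.43, tadpoles 4.7, fathead minnows 2.67, crayfish 0.719. Add prey in this order while the next type's profitability exceeds the intake rate on those already taken.
Rate on top 1: 1.883. tadpoles: 4.7 > 1.883 → include.
Rate on top 2: 2.006. fathead minnows: 2.67 > 2.006 → include.
Rate on top 3: 2.143. crayfish: 0.719 < 2.143 → exclude; stop.
Optimal diet: shiners, tadpoles, fathead minnows — 3 of 4 types.

3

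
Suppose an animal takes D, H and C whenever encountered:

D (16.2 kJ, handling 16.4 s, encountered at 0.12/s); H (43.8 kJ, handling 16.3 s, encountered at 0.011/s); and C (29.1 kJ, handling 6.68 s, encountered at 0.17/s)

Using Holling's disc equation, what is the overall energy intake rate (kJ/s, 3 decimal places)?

Energy encountered per unit search time: 0.12×16.2 + 0.011×43.8 + 0.17×29.1 = 7.373 kJ/s.
Handling time per unit search time: 0.12×16.4 + 0.011×16.3 + 0.17×6.68 = 3.283.
Rate = 7.373/(1 + 3.283) = 1.721 kJ/s.

1.721 kJ/s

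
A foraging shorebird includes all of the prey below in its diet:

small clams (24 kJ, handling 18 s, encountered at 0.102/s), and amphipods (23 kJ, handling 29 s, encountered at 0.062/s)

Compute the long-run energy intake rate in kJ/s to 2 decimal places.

0.84 kJ/s

Energy encountered per unit search time: 0.102×24 + 0.062×23 = 3.874 kJ/s.
Handling time per unit search time: 0.102×18 + 0.062×29 = 3.634.
Rate = 3.874/(1 + 3.634) = 0.836 kJ/s.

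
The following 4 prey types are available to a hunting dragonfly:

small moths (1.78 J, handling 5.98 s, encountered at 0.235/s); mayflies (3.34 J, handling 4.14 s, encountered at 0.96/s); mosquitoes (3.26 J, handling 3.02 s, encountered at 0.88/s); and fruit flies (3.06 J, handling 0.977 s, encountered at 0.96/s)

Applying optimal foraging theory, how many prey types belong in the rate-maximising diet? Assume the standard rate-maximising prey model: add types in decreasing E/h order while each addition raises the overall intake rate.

Profitabilities (E/h, J/s): fruit flies 3.13, mosquitoes 1.08, mayflies 0.807, small moths 0.298. Add prey in this order while the next type's profitability exceeds the intake rate on those already taken.
Rate on top 1: 1.516. mosquitoes: 1.08 < 1.516 → exclude; stop.
Optimal diet: fruit flies — 1 of 4 types.

1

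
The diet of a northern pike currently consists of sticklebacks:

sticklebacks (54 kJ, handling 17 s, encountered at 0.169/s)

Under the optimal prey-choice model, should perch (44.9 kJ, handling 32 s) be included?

No

Current rate: (0.169×54)/(1 + 0.169×17) = 2.356 kJ/s.
perch: E/h = 44.9/32 = 1.403 kJ/s.
1.403 < 2.356, so adding perch would lower the average — exclude it.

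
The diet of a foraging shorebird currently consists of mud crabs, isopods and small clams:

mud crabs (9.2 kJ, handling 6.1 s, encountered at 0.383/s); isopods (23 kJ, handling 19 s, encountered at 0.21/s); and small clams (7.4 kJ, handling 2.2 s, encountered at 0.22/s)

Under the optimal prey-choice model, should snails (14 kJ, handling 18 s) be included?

No

On mud crabs, isopods and small clams alone, R = ΣλE/(1+Σλh) = 9.982/7.81 = 1.278 kJ/s.
snails: E/h = 14/18 = 0.7778 kJ/s.
0.7778 < 1.278, so adding snails would lower the average — exclude it.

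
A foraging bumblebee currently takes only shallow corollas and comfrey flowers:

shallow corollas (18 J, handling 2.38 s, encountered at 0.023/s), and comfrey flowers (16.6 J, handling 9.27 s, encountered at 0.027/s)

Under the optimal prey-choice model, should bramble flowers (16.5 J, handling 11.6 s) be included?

Yes

On shallow corollas and comfrey flowers alone, R = ΣλE/(1+Σλh) = 0.8622/1.305 = 0.6607 J/s.
bramble flowers: E/h = 16.5/11.6 = 1.422 J/s.
1.422 > 0.6607, so adding bramble flowers raises the average — include it.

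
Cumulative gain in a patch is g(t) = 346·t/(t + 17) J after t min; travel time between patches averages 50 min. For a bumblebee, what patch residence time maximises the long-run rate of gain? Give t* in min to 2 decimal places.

29.15 min

By the marginal value theorem, leave when the instantaneous gain rate g'(t) equals the habitat-wide average g(t)/(T + t).
g'(t) = 346·17/(t + 17)². Setting 346·17/(t+17)² = 346t/[(t+17)(50+t)] gives 17(50+t) = t(t+17), so t² = 17×50 = 850.
t* = √850 = 29.15 min.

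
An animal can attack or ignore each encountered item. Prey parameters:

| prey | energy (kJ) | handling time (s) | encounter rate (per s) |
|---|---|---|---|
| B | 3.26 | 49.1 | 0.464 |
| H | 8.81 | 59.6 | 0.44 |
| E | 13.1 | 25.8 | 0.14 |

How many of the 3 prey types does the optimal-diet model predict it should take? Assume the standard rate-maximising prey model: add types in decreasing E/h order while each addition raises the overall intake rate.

Rank by E/h (kJ/s): E 0.508, H 0.148, B 0.0664. Include each in turn until the next type's E/h falls below the running intake rate.
Rate on top 1: 0.3977. H: 0.148 < 0.3977 → exclude; stop.
Optimal diet: E — 1 of 3 types.

1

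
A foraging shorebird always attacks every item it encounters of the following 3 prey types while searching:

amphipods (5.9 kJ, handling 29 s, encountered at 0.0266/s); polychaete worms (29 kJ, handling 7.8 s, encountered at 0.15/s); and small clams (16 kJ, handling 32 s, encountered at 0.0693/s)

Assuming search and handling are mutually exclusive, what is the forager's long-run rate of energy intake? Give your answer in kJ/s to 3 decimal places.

1.089 kJ/s

R = Σλ_iE_i / (1 + Σλ_ih_i)
Numerator: 0.0266×5.9 + 0.15×29 + 0.0693×16 = 5.616
Denominator: 1 + 0.0266×29 + 0.15×7.8 + 0.0693×32 = 5.159
R = 5.616/5.159 = 1.089 kJ/s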